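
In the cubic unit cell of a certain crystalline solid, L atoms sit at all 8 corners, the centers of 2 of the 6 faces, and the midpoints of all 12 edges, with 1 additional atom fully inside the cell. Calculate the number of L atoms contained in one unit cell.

Corner atoms are shared by 8 cells (1/8 each), face atoms by 2 (1/2 each), edge atoms by 4 (1/4 each), interior atoms are unshared.
Net atoms = 8 × 1/8 + 2 × 1/2 + 12 × 1/4 + 1 = 1 + 1 + 3 + 1 = 6.

6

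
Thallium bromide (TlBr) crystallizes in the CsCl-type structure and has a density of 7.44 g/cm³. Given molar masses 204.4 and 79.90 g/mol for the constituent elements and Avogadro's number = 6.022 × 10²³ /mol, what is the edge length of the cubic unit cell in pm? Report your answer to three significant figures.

M(TlBr) = 284.3 g/mol; Z = 1 formula unit per cell.
a³ = Z·M/(N_A·ρ) = 1 × 284.3 / (6.022 × 10²³ × 7.44) = 6.345 × 10^-23 cm³, so a = 3.989 × 10^-8 cm = 399 pm.

399 pm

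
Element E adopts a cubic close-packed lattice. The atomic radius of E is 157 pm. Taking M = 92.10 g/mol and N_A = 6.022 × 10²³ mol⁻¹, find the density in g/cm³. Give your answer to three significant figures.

6.99 g/cm³

In an FCC lattice, atoms touch along the face diagonal, so √2·a = 4r, giving a = 444.1 pm = 4.441 × 10^-8 cm.
With Z = 4, ρ = Z·M/(N_A·a³) = 4 × 92.10 / (6.022 × 10²³ × 8.757 × 10^-23) = 6.986 g/cm³.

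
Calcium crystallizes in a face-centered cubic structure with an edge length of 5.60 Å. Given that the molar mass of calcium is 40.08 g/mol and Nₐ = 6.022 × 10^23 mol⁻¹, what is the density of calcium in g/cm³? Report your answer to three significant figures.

1.52 g/cm³

An FCC unit cell contains Z = 4 atoms.
Cell volume: a³ = (5.60 Å)³ = (5.600 × 10^-8 cm)³ = 1.756 × 10^-22 cm³.
ρ = Z·M/(N_A·a³) = 4 × 40.08 / (6.022 × 10²³ × 1.756 × 10^-22) = 1.516 g/cm³.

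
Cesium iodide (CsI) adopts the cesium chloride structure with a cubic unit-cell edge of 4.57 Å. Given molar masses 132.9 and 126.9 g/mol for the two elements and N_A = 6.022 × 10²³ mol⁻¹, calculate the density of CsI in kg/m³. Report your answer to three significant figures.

4520 kg/m³

The cesium chloride structure contains Z = 1 formula unit per cell; M(CsI) = 132.9 + 126.9 = 259.8 g/mol.
a³ = (4.570 × 10^-8 cm)³ = 9.544 × 10^-23 cm³.
ρ = 1 × 259.8 / (6.022 × 10²³ × 9.544 × 10^-23) = 4.520 g/cm³ = 4520 kg/m³.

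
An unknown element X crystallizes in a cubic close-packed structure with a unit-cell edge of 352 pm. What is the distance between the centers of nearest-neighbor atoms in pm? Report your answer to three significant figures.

249 pm

In an FCC structure, atoms touch along the face diagonal, so √2·a = 4r; the nearest-neighbor distance equals 2r = 0.7071·a.
d = 0.7071 × 352 = 249 pm.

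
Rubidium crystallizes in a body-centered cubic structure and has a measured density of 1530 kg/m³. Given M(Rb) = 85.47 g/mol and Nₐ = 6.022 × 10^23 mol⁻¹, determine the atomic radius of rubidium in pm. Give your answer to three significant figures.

For a BCC cell (Z = 2), a³ = Z·M/(N_A·ρ) = 2 × 85.47 / (6.022 × 10²³ × 1.530) = 1.855 × 10^-22 cm³, so a = 5.703 × 10^-8 cm = 570.3 pm.
Atoms touch along the body diagonal, so √3·a = 4r, so r = 0.4330 × a = 247 pm.

247 pm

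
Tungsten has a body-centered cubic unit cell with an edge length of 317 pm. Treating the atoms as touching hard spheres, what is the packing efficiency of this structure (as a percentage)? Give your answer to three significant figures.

In a BCC lattice atoms touch along the body diagonal, so √3·a = 4r, so r = 0.4330a = 137.3 pm.
Packing fraction = Z·(4/3)πr³ / a³ = 2 × (4/3)π × (137.3)³ / (317)³ = 0.6802 = 68.0%.

68.0%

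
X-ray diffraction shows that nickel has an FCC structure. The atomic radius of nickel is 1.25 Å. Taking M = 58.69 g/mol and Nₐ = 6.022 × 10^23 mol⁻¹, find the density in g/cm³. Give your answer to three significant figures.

8.82 g/cm³

In an FCC lattice, atoms touch along the face diagonal, so √2·a = 4r, giving a = 3.536 Å = 3.536 × 10^-8 cm.
With Z = 4, ρ = Z·M/(N_A·a³) = 4 × 58.69 / (6.022 × 10²³ × 4.419 × 10^-23) = 8.821 g/cm³.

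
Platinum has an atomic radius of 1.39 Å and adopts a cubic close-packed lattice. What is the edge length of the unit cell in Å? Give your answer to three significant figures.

3.93 Å

In an FCC lattice, atoms touch along the face diagonal, so √2·a = 4r.
a = 4r/√2 = 4 × 1.39 / 1.4142 = 3.93 Å.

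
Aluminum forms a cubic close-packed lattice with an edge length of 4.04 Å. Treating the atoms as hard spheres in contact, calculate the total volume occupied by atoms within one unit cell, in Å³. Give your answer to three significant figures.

In an FCC lattice atoms touch along the face diagonal, so √2·a = 4r, so r = 0.3536a = 1.428 Å.
V_atoms = Z × (4/3)πr³ = 4 × (4/3)π × (1.428)³ = 48.8 Å³.

48.8 Å³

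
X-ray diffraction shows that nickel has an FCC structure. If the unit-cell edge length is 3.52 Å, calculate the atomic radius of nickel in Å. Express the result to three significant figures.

In an FCC lattice, atoms touch along the face diagonal, so √2·a = 4r.
r = √2·a/4 = 1.4142 × 3.52 / 4 = 1.24 Å.

1.24 Å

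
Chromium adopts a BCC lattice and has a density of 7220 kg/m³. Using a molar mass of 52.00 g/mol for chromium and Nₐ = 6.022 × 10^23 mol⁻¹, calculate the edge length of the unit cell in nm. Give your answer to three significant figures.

With Z = 2 atoms per BCC cell, a³ = Z·M/(N_A·ρ) = 2 × 52.00 / (6.022 × 10²³ × 7.220 g/cm³) = 2.392 × 10^-23 cm³.
a = (2.392 × 10^-23)^(1/3) = 2.881 × 10^-8 cm = 0.288 nm.

0.288 nm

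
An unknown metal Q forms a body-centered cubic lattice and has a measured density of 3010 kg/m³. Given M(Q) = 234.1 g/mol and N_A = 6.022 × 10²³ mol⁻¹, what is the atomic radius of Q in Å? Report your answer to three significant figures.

2.76 Å

For a BCC cell (Z = 2), a³ = Z·M/(N_A·ρ) = 2 × 234.1 / (6.022 × 10²³ × 3.010) = 2.583 × 10^-22 cm³, so a = 6.369 × 10^-8 cm = 6.369 Å.
Atoms touch along the body diagonal, so √3·a = 4r, so r = 0.4330 × a = 2.76 Å.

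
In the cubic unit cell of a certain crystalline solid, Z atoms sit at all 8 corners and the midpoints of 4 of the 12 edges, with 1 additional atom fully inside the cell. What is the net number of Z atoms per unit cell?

Corner atoms are shared by 8 cells (1/8 each), edge atoms by 4 (1/4 each), interior atoms are unshared.
Net atoms = 8 × 1/8 + 4 × 1/4 + 1 = 1 + 1 + 1 = 3.

3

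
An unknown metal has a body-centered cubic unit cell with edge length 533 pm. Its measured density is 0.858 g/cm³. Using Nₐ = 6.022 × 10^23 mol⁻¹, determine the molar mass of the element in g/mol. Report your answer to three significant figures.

39.1 g/mol

A BCC cell has Z = 2 atoms; a = 5.330 × 10^-8 cm.
M = ρ·N_A·a³/Z = 0.858 × 6.022 × 10²³ × 1.514 × 10^-22 / 2 = 39.1 g/mol.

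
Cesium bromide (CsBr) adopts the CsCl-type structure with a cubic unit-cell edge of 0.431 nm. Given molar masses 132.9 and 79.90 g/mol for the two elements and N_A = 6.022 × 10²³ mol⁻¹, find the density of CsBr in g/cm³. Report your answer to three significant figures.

4.41 g/cm³

The CsCl-type structure contains Z = 1 formula unit per cell; M(CsBr) = 132.9 + 79.90 = 212.8 g/mol.
a³ = (4.310 × 10^-8 cm)³ = 8.006 × 10^-23 cm³.
ρ = 1 × 212.8 / (6.022 × 10²³ × 8.006 × 10^-23) = 4.414 g/cm³.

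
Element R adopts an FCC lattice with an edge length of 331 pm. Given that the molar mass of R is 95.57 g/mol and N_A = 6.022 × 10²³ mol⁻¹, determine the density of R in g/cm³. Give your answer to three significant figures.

17.5 g/cm³

An FCC unit cell contains Z = 4 atoms.
Cell volume: a³ = (331 pm)³ = (3.310 × 10^-8 cm)³ = 3.626 × 10^-23 cm³.
ρ = Z·M/(N_A·a³) = 4 × 95.57 / (6.022 × 10²³ × 3.626 × 10^-23) = 17.50 g/cm³.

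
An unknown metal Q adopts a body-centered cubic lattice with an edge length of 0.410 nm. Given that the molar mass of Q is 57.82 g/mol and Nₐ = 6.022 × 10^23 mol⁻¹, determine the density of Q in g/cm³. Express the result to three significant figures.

A BCC unit cell contains Z = 2 atoms.
Cell volume: a³ = (0.410 nm)³ = (4.100 × 10^-8 cm)³ = 6.892 × 10^-23 cm³.
ρ = Z·M/(N_A·a³) = 2 × 57.82 / (6.022 × 10²³ × 6.892 × 10^-23) = 2.786 g/cm³.

2.79 g/cm³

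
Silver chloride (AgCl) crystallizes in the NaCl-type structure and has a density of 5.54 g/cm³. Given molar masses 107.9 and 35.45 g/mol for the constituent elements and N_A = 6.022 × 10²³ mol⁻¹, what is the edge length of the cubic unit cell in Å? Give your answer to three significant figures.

5.56 Å

M(AgCl) = 143.35 g/mol; Z = 4 formula units per cell.
a³ = Z·M/(N_A·ρ) = 4 × 143.35 / (6.022 × 10²³ × 5.54) = 1.719 × 10^-22 cm³, so a = 5.560 × 10^-8 cm = 5.56 Å.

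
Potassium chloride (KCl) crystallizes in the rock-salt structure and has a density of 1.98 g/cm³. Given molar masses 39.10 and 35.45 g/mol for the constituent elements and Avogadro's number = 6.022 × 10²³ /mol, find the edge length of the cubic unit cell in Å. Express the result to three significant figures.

6.30 Å

M(KCl) = 74.55 g/mol; Z = 4 formula units per cell.
a³ = Z·M/(N_A·ρ) = 4 × 74.55 / (6.022 × 10²³ × 1.98) = 2.501 × 10^-22 cm³, so a = 6.300 × 10^-8 cm = 6.30 Å.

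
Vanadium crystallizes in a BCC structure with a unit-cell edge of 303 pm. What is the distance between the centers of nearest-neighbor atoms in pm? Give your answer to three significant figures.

In a BCC structure, atoms touch along the body diagonal, so √3·a = 4r; the nearest-neighbor distance equals 2r = 0.8660·a.
d = 0.8660 × 303 = 262 pm.

262 pm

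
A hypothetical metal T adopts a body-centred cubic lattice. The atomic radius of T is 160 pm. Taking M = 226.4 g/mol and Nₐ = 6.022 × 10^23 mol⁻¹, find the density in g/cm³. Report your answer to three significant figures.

14.9 g/cm³

In a BCC lattice, atoms touch along the body diagonal, so √3·a = 4r, giving a = 369.5 pm = 3.695 × 10^-8 cm.
With Z = 2, ρ = Z·M/(N_A·a³) = 2 × 226.4 / (6.022 × 10²³ × 5.045 × 10^-23) = 14.90 g/cm³.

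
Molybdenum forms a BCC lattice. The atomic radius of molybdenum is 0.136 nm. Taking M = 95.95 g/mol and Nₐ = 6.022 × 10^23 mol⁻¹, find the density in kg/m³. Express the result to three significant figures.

In a BCC lattice, atoms touch along the body diagonal, so √3·a = 4r, giving a = 0.3141 nm = 3.141 × 10^-8 cm.
With Z = 2, ρ = Z·M/(N_A·a³) = 2 × 95.95 / (6.022 × 10²³ × 3.098 × 10^-23) = 10.29 g/cm³ = 10300 kg/m³.

10300 kg/m³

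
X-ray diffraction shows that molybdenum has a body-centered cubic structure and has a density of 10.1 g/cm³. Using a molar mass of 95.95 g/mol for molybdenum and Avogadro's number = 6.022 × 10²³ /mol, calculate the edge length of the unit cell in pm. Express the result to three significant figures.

316 pm

With Z = 2 atoms per BCC cell, a³ = Z·M/(N_A·ρ) = 2 × 95.95 / (6.022 × 10²³ × 10.10 g/cm³) = 3.155 × 10^-23 cm³.
a = (3.155 × 10^-23)^(1/3) = 3.160 × 10^-8 cm = 316 pm.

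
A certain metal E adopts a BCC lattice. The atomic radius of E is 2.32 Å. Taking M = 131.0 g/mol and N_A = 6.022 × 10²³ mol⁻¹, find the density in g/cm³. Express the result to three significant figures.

In a BCC lattice, atoms touch along the body diagonal, so √3·a = 4r, giving a = 5.358 Å = 5.358 × 10^-8 cm.
With Z = 2, ρ = Z·M/(N_A·a³) = 2 × 131.0 / (6.022 × 10²³ × 1.538 × 10^-22) = 2.829 g/cm³.

2.83 g/cm³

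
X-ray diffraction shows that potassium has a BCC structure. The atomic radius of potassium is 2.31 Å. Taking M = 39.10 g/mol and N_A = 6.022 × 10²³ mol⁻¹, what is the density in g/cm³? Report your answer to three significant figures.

In a BCC lattice, atoms touch along the body diagonal, so √3·a = 4r, giving a = 5.335 Å = 5.335 × 10^-8 cm.
With Z = 2, ρ = Z·M/(N_A·a³) = 2 × 39.10 / (6.022 × 10²³ × 1.518 × 10^-22) = 0.8553 g/cm³.

0.855 g/cm³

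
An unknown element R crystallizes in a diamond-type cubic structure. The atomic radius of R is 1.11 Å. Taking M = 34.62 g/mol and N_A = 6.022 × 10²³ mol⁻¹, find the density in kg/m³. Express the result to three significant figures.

In a diamond cubic lattice, nearest neighbors lie along the body diagonal with √3·a = 8r, giving a = 5.127 Å = 5.127 × 10^-8 cm.
With Z = 8, ρ = Z·M/(N_A·a³) = 8 × 34.62 / (6.022 × 10²³ × 1.348 × 10^-22) = 3.413 g/cm³ = 3410 kg/m³.

3410 kg/m³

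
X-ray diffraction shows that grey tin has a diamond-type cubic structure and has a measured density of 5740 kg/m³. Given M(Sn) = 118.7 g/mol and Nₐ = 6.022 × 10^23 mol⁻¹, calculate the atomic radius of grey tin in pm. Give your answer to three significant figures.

141 pm

For a diamond cubic cell (Z = 8), a³ = Z·M/(N_A·ρ) = 8 × 118.7 / (6.022 × 10²³ × 5.740) = 2.747 × 10^-22 cm³, so a = 6.501 × 10^-8 cm = 650.1 pm.
Nearest neighbors lie along the body diagonal with √3·a = 8r, so r = 0.2165 × a = 141 pm.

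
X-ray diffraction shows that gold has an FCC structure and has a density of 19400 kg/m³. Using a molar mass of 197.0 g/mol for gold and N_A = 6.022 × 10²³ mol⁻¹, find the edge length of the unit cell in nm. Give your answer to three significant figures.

With Z = 4 atoms per FCC cell, a³ = Z·M/(N_A·ρ) = 4 × 197.0 / (6.022 × 10²³ × 19.40 g/cm³) = 6.745 × 10^-23 cm³.
a = (6.745 × 10^-23)^(1/3) = 4.071 × 10^-8 cm = 0.407 nm.

0.407 nm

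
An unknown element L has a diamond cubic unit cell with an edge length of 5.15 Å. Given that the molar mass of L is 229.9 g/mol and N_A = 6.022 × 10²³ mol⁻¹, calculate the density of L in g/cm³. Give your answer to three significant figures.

22.4 g/cm³

A diamond cubic unit cell contains Z = 8 atoms.
Cell volume: a³ = (5.15 Å)³ = (5.150 × 10^-8 cm)³ = 1.366 × 10^-22 cm³.
ρ = Z·M/(N_A·a³) = 8 × 229.9 / (6.022 × 10²³ × 1.366 × 10^-22) = 22.36 g/cm³.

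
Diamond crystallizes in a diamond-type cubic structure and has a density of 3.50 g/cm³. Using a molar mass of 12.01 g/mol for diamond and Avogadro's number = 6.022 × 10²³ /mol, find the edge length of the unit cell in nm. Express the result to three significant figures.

With Z = 8 atoms per diamond cubic cell, a³ = Z·M/(N_A·ρ) = 8 × 12.01 / (6.022 × 10²³ × 3.500 g/cm³) = 4.559 × 10^-23 cm³.
a = (4.559 × 10^-23)^(1/3) = 3.572 × 10^-8 cm = 0.357 nm.

0.357 nm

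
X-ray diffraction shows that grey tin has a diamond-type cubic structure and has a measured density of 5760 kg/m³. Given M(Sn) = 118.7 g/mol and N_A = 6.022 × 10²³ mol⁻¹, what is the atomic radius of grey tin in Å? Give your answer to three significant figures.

1.41 Å

For a diamond cubic cell (Z = 8), a³ = Z·M/(N_A·ρ) = 8 × 118.7 / (6.022 × 10²³ × 5.760) = 2.738 × 10^-22 cm³, so a = 6.493 × 10^-8 cm = 6.493 Å.
Nearest neighbors lie along the body diagonal with √3·a = 8r, so r = 0.2165 × a = 1.41 Å.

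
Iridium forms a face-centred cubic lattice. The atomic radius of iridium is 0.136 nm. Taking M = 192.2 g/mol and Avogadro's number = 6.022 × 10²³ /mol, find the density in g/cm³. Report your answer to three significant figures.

In an FCC lattice, atoms touch along the face diagonal, so √2·a = 4r, giving a = 0.3847 nm = 3.847 × 10^-8 cm.
With Z = 4, ρ = Z·M/(N_A·a³) = 4 × 192.2 / (6.022 × 10²³ × 5.692 × 10^-23) = 22.43 g/cm³.

22.4 g/cm³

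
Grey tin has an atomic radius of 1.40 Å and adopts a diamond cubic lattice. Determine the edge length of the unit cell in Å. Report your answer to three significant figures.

6.47 Å

In a diamond cubic lattice, nearest neighbors lie along the body diagonal with √3·a = 8r.
a = 8r/√3 = 8 × 1.40 / 1.7321 = 6.47 Å.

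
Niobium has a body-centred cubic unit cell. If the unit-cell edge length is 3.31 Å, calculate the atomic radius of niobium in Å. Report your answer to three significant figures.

1.43 Å

In a BCC lattice, atoms touch along the body diagonal, so √3·a = 4r.
r = √3·a/4 = 1.7321 × 3.31 / 4 = 1.43 Å.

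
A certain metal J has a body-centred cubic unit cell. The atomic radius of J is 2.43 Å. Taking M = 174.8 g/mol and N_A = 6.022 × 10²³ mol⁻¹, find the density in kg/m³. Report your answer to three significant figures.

In a BCC lattice, atoms touch along the body diagonal, so √3·a = 4r, giving a = 5.612 Å = 5.612 × 10^-8 cm.
With Z = 2, ρ = Z·M/(N_A·a³) = 2 × 174.8 / (6.022 × 10²³ × 1.767 × 10^-22) = 3.285 g/cm³ = 3280 kg/m³.

3280 kg/m³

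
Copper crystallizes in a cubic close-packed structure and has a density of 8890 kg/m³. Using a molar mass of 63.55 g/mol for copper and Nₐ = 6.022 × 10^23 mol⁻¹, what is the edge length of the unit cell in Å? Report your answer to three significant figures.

With Z = 4 atoms per FCC cell, a³ = Z·M/(N_A·ρ) = 4 × 63.55 / (6.022 × 10²³ × 8.890 g/cm³) = 4.748 × 10^-23 cm³.
a = (4.748 × 10^-23)^(1/3) = 3.621 × 10^-8 cm = 3.62 Å.

3.62 Å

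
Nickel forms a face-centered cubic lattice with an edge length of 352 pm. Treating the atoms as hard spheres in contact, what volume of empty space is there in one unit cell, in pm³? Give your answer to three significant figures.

1.13 × 10^7 pm³

In an FCC lattice atoms touch along the face diagonal, so √2·a = 4r, so r = 0.3536a = 124.5 pm.
V_cell = a³ = 4.361 × 10^7 pm³; V_atoms = 4 × (4/3)πr³ = 3.230 × 10^7 pm³.
Empty space = 4.361 × 10^7 − 3.230 × 10^7 = 1.13 × 10^7 pm³.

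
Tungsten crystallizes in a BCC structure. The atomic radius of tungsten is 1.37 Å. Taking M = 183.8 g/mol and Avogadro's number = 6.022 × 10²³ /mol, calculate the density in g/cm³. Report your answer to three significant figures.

19.3 g/cm³

In a BCC lattice, atoms touch along the body diagonal, so √3·a = 4r, giving a = 3.164 Å = 3.164 × 10^-8 cm.
With Z = 2, ρ = Z·M/(N_A·a³) = 2 × 183.8 / (6.022 × 10²³ × 3.167 × 10^-23) = 19.27 g/cm³.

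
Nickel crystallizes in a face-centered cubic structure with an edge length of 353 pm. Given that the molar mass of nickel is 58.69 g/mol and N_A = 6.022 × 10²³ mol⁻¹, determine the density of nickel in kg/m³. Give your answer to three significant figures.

8860 kg/m³

An FCC unit cell contains Z = 4 atoms.
Cell volume: a³ = (353 pm)³ = (3.530 × 10^-8 cm)³ = 4.399 × 10^-23 cm³.
ρ = Z·M/(N_A·a³) = 4 × 58.69 / (6.022 × 10²³ × 4.399 × 10^-23) = 8.863 g/cm³ = 8860 kg/m³.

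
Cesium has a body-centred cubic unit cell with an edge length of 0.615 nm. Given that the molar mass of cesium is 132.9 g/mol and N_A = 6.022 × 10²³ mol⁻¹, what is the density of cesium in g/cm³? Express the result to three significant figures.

1.90 g/cm³

A BCC unit cell contains Z = 2 atoms.
Cell volume: a³ = (0.615 nm)³ = (6.150 × 10^-8 cm)³ = 2.326 × 10^-22 cm³.
ρ = Z·M/(N_A·a³) = 2 × 132.9 / (6.022 × 10²³ × 2.326 × 10^-22) = 1.898 g/cm³.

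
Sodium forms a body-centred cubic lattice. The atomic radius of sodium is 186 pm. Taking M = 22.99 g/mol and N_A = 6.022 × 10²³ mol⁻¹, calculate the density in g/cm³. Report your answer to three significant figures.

In a BCC lattice, atoms touch along the body diagonal, so √3·a = 4r, giving a = 429.5 pm = 4.295 × 10^-8 cm.
With Z = 2, ρ = Z·M/(N_A·a³) = 2 × 22.99 / (6.022 × 10²³ × 7.926 × 10^-23) = 0.9634 g/cm³.

0.963 g/cm³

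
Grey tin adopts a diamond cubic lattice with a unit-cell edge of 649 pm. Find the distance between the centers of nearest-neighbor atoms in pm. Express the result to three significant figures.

281 pm

In a diamond cubic structure, nearest neighbors lie along the body diagonal with √3·a = 8r; the nearest-neighbor distance equals 2r = 0.4330·a.
d = 0.4330 × 649 = 281 pm.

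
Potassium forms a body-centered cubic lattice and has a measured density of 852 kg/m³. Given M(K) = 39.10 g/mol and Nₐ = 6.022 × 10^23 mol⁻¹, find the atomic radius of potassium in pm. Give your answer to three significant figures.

For a BCC cell (Z = 2), a³ = Z·M/(N_A·ρ) = 2 × 39.10 / (6.022 × 10²³ × 0.8520) = 1.524 × 10^-22 cm³, so a = 5.342 × 10^-8 cm = 534.2 pm.
Atoms touch along the body diagonal, so √3·a = 4r, so r = 0.4330 × a = 231 pm.

231 pm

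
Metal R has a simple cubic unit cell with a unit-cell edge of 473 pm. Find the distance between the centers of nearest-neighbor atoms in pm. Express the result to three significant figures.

473 pm

In a simple cubic structure, atoms touch along the cell edge, so a = 2r; the nearest-neighbor distance equals 2r = 1.000·a.
d = 1.000 × 473 = 473 pm.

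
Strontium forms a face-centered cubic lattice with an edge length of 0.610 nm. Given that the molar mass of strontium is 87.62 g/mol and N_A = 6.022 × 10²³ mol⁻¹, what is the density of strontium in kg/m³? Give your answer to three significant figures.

2560 kg/m³

An FCC unit cell contains Z = 4 atoms.
Cell volume: a³ = (0.610 nm)³ = (6.100 × 10^-8 cm)³ = 2.270 × 10^-22 cm³.
ρ = Z·M/(N_A·a³) = 4 × 87.62 / (6.022 × 10²³ × 2.270 × 10^-22) = 2.564 g/cm³ = 2560 kg/m³.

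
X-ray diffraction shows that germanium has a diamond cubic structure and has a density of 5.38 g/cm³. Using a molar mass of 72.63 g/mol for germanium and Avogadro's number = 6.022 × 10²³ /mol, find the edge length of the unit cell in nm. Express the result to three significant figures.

0.564 nm

With Z = 8 atoms per diamond cubic cell, a³ = Z·M/(N_A·ρ) = 8 × 72.63 / (6.022 × 10²³ × 5.380 g/cm³) = 1.793 × 10^-22 cm³.
a = (1.793 × 10^-22)^(1/3) = 5.639 × 10^-8 cm = 0.564 nm.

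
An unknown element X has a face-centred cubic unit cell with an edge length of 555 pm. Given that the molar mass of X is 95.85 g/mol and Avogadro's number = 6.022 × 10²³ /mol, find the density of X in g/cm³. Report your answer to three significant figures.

3.72 g/cm³

An FCC unit cell contains Z = 4 atoms.
Cell volume: a³ = (555 pm)³ = (5.550 × 10^-8 cm)³ = 1.710 × 10^-22 cm³.
ρ = Z·M/(N_A·a³) = 4 × 95.85 / (6.022 × 10²³ × 1.710 × 10^-22) = 3.724 g/cm³.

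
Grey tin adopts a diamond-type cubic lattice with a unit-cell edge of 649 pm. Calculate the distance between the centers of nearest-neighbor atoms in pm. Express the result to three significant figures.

In a diamond cubic structure, nearest neighbors lie along the body diagonal with √3·a = 8r; the nearest-neighbor distance equals 2r = 0.4330·a.
d = 0.4330 × 649 = 281 pm.

281 pm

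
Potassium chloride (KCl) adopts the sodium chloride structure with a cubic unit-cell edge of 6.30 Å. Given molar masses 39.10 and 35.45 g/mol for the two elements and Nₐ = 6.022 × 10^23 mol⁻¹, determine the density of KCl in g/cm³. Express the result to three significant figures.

1.98 g/cm³

The sodium chloride structure contains Z = 4 formula units per cell; M(KCl) = 39.10 + 35.45 = 74.55 g/mol.
a³ = (6.300 × 10^-8 cm)³ = 2.500 × 10^-22 cm³.
ρ = 4 × 74.55 / (6.022 × 10²³ × 2.500 × 10^-22) = 1.980 g/cm³.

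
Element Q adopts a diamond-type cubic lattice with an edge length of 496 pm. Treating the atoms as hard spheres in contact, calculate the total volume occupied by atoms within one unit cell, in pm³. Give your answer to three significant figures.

4.15 × 10^7 pm³

In a diamond cubic lattice nearest neighbors lie along the body diagonal with √3·a = 8r, so r = 0.2165a = 107.4 pm.
V_atoms = Z × (4/3)πr³ = 8 × (4/3)π × (107.4)³ = 4.15 × 10^7 pm³.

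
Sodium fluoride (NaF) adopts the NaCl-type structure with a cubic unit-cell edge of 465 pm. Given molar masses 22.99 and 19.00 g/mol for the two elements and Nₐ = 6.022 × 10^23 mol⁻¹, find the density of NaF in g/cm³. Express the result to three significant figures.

2.77 g/cm³

The NaCl-type structure contains Z = 4 formula units per cell; M(NaF) = 22.99 + 19.00 = 41.99 g/mol.
a³ = (4.650 × 10^-8 cm)³ = 1.005 × 10^-22 cm³.
ρ = 4 × 41.99 / (6.022 × 10²³ × 1.005 × 10^-22) = 2.774 g/cm³.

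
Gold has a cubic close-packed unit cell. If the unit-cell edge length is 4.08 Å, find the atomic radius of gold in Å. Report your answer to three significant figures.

In an FCC lattice, atoms touch along the face diagonal, so √2·a = 4r.
r = √2·a/4 = 1.4142 × 4.08 / 4 = 1.44 Å.

1.44 Å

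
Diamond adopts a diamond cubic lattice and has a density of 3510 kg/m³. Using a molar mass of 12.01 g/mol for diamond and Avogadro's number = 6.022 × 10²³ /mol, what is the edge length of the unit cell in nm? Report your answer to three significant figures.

0.357 nm

With Z = 8 atoms per diamond cubic cell, a³ = Z·M/(N_A·ρ) = 8 × 12.01 / (6.022 × 10²³ × 3.510 g/cm³) = 4.546 × 10^-23 cm³.
a = (4.546 × 10^-23)^(1/3) = 3.569 × 10^-8 cm = 0.357 nm.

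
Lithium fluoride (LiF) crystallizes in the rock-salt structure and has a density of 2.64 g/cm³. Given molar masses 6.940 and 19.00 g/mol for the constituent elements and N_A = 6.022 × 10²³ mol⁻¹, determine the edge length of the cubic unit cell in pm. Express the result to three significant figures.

403 pm

M(LiF) = 25.94 g/mol; Z = 4 formula units per cell.
a³ = Z·M/(N_A·ρ) = 4 × 25.94 / (6.022 × 10²³ × 2.64) = 6.527 × 10^-23 cm³, so a = 4.026 × 10^-8 cm = 403 pm.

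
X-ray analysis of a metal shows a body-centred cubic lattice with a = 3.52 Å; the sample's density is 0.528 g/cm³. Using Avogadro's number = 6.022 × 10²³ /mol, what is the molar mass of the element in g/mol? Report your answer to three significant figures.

A BCC cell has Z = 2 atoms; a = 3.520 × 10^-8 cm.
M = ρ·N_A·a³/Z = 0.528 × 6.022 × 10²³ × 4.361 × 10^-23 / 2 = 6.93 g/mol.

6.93 g/mol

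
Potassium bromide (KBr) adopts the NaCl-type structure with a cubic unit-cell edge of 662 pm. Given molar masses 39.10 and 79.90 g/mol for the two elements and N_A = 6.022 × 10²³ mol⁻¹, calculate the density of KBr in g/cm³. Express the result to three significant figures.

2.72 g/cm³

The NaCl-type structure contains Z = 4 formula units per cell; M(KBr) = 39.10 + 79.90 = 119.0 g/mol.
a³ = (6.620 × 10^-8 cm)³ = 2.901 × 10^-22 cm³.
ρ = 4 × 119.0 / (6.022 × 10²³ × 2.901 × 10^-22) = 2.725 g/cm³.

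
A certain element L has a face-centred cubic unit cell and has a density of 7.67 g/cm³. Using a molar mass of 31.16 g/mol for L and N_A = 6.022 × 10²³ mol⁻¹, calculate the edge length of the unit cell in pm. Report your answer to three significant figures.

300 pm

With Z = 4 atoms per FCC cell, a³ = Z·M/(N_A·ρ) = 4 × 31.16 / (6.022 × 10²³ × 7.670 g/cm³) = 2.698 × 10^-23 cm³.
a = (2.698 × 10^-23)^(1/3) = 2.999 × 10^-8 cm = 300 pm.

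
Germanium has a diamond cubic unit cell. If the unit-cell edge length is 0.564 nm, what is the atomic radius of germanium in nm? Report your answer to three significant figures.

0.122 nm

In a diamond cubic lattice, nearest neighbors lie along the body diagonal with √3·a = 8r.
r = √3·a/8 = 1.7321 × 0.564 / 8 = 0.122 nm.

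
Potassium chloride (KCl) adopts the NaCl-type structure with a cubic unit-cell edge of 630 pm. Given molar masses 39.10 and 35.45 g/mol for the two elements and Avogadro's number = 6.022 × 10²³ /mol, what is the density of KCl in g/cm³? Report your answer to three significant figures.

The NaCl-type structure contains Z = 4 formula units per cell; M(KCl) = 39.10 + 35.45 = 74.55 g/mol.
a³ = (6.300 × 10^-8 cm)³ = 2.500 × 10^-22 cm³.
ρ = 4 × 74.55 / (6.022 × 10²³ × 2.500 × 10^-22) = 1.980 g/cm³.

1.98 g/cm³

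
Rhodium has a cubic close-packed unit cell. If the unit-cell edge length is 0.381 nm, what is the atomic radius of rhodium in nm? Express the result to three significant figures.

0.135 nm

In an FCC lattice, atoms touch along the face diagonal, so √2·a = 4r.
r = √2·a/4 = 1.4142 × 0.381 / 4 = 0.135 nm.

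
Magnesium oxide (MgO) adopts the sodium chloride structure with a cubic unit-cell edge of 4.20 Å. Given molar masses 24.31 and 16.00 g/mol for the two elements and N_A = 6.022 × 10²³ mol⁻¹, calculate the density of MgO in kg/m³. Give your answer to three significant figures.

3610 kg/m³

The sodium chloride structure contains Z = 4 formula units per cell; M(MgO) = 24.31 + 16.00 = 40.31 g/mol.
a³ = (4.200 × 10^-8 cm)³ = 7.409 × 10^-23 cm³.
ρ = 4 × 40.31 / (6.022 × 10²³ × 7.409 × 10^-23) = 3.614 g/cm³ = 3610 kg/m³.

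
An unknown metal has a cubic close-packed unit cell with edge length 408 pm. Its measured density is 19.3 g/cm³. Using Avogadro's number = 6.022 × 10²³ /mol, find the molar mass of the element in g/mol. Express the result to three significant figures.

197 g/mol

An FCC cell has Z = 4 atoms; a = 4.080 × 10^-8 cm.
M = ρ·N_A·a³/Z = 19.3 × 6.022 × 10²³ × 6.792 × 10^-23 / 4 = 197 g/mol.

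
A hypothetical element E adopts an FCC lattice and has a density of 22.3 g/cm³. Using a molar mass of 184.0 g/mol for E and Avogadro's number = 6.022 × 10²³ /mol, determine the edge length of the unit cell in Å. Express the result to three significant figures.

With Z = 4 atoms per FCC cell, a³ = Z·M/(N_A·ρ) = 4 × 184.0 / (6.022 × 10²³ × 22.30 g/cm³) = 5.481 × 10^-23 cm³.
a = (5.481 × 10^-23)^(1/3) = 3.798 × 10^-8 cm = 3.80 Å.

3.80 Å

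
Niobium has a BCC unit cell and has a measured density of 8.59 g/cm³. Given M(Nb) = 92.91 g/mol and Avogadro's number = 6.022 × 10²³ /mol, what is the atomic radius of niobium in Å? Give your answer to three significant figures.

For a BCC cell (Z = 2), a³ = Z·M/(N_A·ρ) = 2 × 92.91 / (6.022 × 10²³ × 8.590) = 3.592 × 10^-23 cm³, so a = 3.300 × 10^-8 cm = 3.300 Å.
Atoms touch along the body diagonal, so √3·a = 4r, so r = 0.4330 × a = 1.43 Å.

1.43 Å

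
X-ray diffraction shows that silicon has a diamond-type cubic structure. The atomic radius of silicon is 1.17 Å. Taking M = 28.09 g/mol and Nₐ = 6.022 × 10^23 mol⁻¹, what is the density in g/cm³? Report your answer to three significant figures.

In a diamond cubic lattice, nearest neighbors lie along the body diagonal with √3·a = 8r, giving a = 5.404 Å = 5.404 × 10^-8 cm.
With Z = 8, ρ = Z·M/(N_A·a³) = 8 × 28.09 / (6.022 × 10²³ × 1.578 × 10^-22) = 2.365 g/cm³.

2.36 g/cm³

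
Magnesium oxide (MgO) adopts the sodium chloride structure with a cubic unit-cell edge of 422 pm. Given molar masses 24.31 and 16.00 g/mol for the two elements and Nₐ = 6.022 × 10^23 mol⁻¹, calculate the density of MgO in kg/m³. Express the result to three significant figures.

The sodium chloride structure contains Z = 4 formula units per cell; M(MgO) = 24.31 + 16.00 = 40.31 g/mol.
a³ = (4.220 × 10^-8 cm)³ = 7.515 × 10^-23 cm³.
ρ = 4 × 40.31 / (6.022 × 10²³ × 7.515 × 10^-23) = 3.563 g/cm³ = 3560 kg/m³.

3560 kg/m³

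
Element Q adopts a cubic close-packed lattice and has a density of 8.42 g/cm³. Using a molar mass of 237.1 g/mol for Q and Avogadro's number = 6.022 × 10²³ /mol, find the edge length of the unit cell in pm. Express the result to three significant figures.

572 pm

With Z = 4 atoms per FCC cell, a³ = Z·M/(N_A·ρ) = 4 × 237.1 / (6.022 × 10²³ × 8.420 g/cm³) = 1.870 × 10^-22 cm³.
a = (1.870 × 10^-22)^(1/3) = 5.719 × 10^-8 cm = 572 pm.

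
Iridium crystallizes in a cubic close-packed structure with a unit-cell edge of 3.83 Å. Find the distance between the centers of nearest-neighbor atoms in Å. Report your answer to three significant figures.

In an FCC structure, atoms touch along the face diagonal, so √2·a = 4r; the nearest-neighbor distance equals 2r = 0.7071·a.
d = 0.7071 × 3.83 = 2.71 Å.

2.71 Å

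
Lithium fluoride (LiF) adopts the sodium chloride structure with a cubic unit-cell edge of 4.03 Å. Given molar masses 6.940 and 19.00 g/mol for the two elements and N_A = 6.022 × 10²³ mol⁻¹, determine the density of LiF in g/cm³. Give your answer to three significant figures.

2.63 g/cm³

The sodium chloride structure contains Z = 4 formula units per cell; M(LiF) = 6.940 + 19.00 = 25.94 g/mol.
a³ = (4.030 × 10^-8 cm)³ = 6.545 × 10^-23 cm³.
ρ = 4 × 25.94 / (6.022 × 10²³ × 6.545 × 10^-23) = 2.633 g/cm³.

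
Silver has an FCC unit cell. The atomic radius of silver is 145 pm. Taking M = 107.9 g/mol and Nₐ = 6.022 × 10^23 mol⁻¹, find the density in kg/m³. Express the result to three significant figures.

In an FCC lattice, atoms touch along the face diagonal, so √2·a = 4r, giving a = 410.1 pm = 4.101 × 10^-8 cm.
With Z = 4, ρ = Z·M/(N_A·a³) = 4 × 107.9 / (6.022 × 10²³ × 6.898 × 10^-23) = 10.39 g/cm³ = 10400 kg/m³.

10400 kg/m³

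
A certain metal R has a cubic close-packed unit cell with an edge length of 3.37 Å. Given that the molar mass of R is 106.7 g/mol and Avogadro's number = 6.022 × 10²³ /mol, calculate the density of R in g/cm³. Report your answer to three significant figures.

18.5 g/cm³

An FCC unit cell contains Z = 4 atoms.
Cell volume: a³ = (3.37 Å)³ = (3.370 × 10^-8 cm)³ = 3.827 × 10^-23 cm³.
ρ = Z·M/(N_A·a³) = 4 × 106.7 / (6.022 × 10²³ × 3.827 × 10^-23) = 18.52 g/cm³.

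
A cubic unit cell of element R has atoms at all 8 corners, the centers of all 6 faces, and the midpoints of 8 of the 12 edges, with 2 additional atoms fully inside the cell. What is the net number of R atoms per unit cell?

8

Corner atoms are shared by 8 cells (1/8 each), face atoms by 2 (1/2 each), edge atoms by 4 (1/4 each), interior atoms are unshared.
Net atoms = 8 × 1/8 + 6 × 1/2 + 8 × 1/4 + 2 = 1 + 3 + 2 + 2 = 8.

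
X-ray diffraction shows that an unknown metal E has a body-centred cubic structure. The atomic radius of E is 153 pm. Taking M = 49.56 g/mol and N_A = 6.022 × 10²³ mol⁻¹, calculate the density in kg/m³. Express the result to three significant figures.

In a BCC lattice, atoms touch along the body diagonal, so √3·a = 4r, giving a = 353.3 pm = 3.533 × 10^-8 cm.
With Z = 2, ρ = Z·M/(N_A·a³) = 2 × 49.56 / (6.022 × 10²³ × 4.411 × 10^-23) = 3.731 g/cm³ = 3730 kg/m³.

3730 kg/m³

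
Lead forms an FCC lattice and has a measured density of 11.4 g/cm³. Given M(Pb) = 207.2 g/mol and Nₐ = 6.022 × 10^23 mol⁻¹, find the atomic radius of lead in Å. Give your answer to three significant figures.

1.75 Å

For an FCC cell (Z = 4), a³ = Z·M/(N_A·ρ) = 4 × 207.2 / (6.022 × 10²³ × 11.40) = 1.207 × 10^-22 cm³, so a = 4.942 × 10^-8 cm = 4.942 Å.
Atoms touch along the face diagonal, so √2·a = 4r, so r = 0.3536 × a = 1.75 Å.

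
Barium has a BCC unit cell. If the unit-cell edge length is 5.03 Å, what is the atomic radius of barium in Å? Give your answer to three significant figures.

2.18 Å

In a BCC lattice, atoms touch along the body diagonal, so √3·a = 4r.
r = √3·a/4 = 1.7321 × 5.03 / 4 = 2.18 Å.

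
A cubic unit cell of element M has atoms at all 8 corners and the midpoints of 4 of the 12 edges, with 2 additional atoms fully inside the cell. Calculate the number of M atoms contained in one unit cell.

Corner atoms are shared by 8 cells (1/8 each), edge atoms by 4 (1/4 each), interior atoms are unshared.
Net atoms = 8 × 1/8 + 4 × 1/4 + 2 = 1 + 1 + 2 = 4.

4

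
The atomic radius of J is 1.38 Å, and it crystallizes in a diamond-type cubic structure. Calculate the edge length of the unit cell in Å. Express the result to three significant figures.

In a diamond cubic lattice, nearest neighbors lie along the body diagonal with √3·a = 8r.
a = 8r/√3 = 8 × 1.38 / 1.7321 = 6.37 Å.

6.37 Å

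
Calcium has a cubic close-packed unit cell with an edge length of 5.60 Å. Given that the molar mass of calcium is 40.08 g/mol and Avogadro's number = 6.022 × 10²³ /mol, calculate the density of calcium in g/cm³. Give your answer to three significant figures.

1.52 g/cm³

An FCC unit cell contains Z = 4 atoms.
Cell volume: a³ = (5.60 Å)³ = (5.600 × 10^-8 cm)³ = 1.756 × 10^-22 cm³.
ρ = Z·M/(N_A·a³) = 4 × 40.08 / (6.022 × 10²³ × 1.756 × 10^-22) = 1.516 g/cm³.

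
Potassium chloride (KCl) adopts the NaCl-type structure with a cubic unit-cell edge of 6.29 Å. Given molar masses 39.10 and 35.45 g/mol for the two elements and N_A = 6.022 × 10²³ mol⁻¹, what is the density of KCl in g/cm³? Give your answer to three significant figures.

1.99 g/cm³

The NaCl-type structure contains Z = 4 formula units per cell; M(KCl) = 39.10 + 35.45 = 74.55 g/mol.
a³ = (6.290 × 10^-8 cm)³ = 2.489 × 10^-22 cm³.
ρ = 4 × 74.55 / (6.022 × 10²³ × 2.489 × 10^-22) = 1.990 g/cm³.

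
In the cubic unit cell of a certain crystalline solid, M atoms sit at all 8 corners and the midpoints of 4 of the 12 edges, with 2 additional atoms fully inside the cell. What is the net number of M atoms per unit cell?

4

Corner atoms are shared by 8 cells (1/8 each), edge atoms by 4 (1/4 each), interior atoms are unshared.
Net atoms = 8 × 1/8 + 4 × 1/4 + 2 = 1 + 1 + 2 = 4.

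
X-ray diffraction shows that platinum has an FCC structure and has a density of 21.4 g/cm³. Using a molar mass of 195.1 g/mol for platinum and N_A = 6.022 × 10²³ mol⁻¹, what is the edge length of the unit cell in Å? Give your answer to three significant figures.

With Z = 4 atoms per FCC cell, a³ = Z·M/(N_A·ρ) = 4 × 195.1 / (6.022 × 10²³ × 21.40 g/cm³) = 6.056 × 10^-23 cm³.
a = (6.056 × 10^-23)^(1/3) = 3.927 × 10^-8 cm = 3.93 Å.

3.93 Å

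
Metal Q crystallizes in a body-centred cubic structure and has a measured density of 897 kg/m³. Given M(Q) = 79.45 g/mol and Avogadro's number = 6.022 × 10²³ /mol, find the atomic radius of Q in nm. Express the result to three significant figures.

For a BCC cell (Z = 2), a³ = Z·M/(N_A·ρ) = 2 × 79.45 / (6.022 × 10²³ × 0.8970) = 2.942 × 10^-22 cm³, so a = 6.651 × 10^-8 cm = 0.6651 nm.
Atoms touch along the body diagonal, so √3·a = 4r, so r = 0.4330 × a = 0.288 nm.

0.288 nm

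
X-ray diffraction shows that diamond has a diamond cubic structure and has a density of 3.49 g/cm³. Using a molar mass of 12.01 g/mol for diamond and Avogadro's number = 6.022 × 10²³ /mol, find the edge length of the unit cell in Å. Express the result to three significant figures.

With Z = 8 atoms per diamond cubic cell, a³ = Z·M/(N_A·ρ) = 8 × 12.01 / (6.022 × 10²³ × 3.490 g/cm³) = 4.572 × 10^-23 cm³.
a = (4.572 × 10^-23)^(1/3) = 3.576 × 10^-8 cm = 3.58 Å.

3.58 Å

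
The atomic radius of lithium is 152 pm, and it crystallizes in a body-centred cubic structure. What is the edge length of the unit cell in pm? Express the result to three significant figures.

351 pm

In a BCC lattice, atoms touch along the body diagonal, so √3·a = 4r.
a = 4r/√3 = 4 × 152 / 1.7321 = 351 pm.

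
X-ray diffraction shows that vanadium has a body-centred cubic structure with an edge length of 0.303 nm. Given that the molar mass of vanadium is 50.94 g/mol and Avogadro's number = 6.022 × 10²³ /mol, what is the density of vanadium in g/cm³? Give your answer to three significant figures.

A BCC unit cell contains Z = 2 atoms.
Cell volume: a³ = (0.303 nm)³ = (3.030 × 10^-8 cm)³ = 2.782 × 10^-23 cm³.
ρ = Z·M/(N_A·a³) = 2 × 50.94 / (6.022 × 10²³ × 2.782 × 10^-23) = 6.082 g/cm³.

6.08 g/cm³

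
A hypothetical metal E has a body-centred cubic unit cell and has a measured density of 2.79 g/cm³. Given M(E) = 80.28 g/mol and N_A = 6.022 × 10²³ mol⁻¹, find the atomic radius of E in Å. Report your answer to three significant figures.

For a BCC cell (Z = 2), a³ = Z·M/(N_A·ρ) = 2 × 80.28 / (6.022 × 10²³ × 2.790) = 9.556 × 10^-23 cm³, so a = 4.572 × 10^-8 cm = 4.572 Å.
Atoms touch along the body diagonal, so √3·a = 4r, so r = 0.4330 × a = 1.98 Å.

1.98 Å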